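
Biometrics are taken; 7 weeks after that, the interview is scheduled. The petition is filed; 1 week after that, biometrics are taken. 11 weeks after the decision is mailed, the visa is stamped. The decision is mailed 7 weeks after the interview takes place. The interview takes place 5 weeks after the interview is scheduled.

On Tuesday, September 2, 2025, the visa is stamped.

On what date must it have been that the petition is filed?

Tuesday, January 28, 2025

The visa is stamped: Sep 2, 2025.
The decision is mailed: Sep 2, 2025 − 11 weeks = Jun 17, 2025.
The interview takes place: Jun 17, 2025 − 7 weeks = Apr 29, 2025.
The interview is scheduled: Apr 29, 2025 − 5 weeks = Mar 25, 2025.
Biometrics are taken: Mar 25, 2025 − 7 weeks = Feb 4, 2025.
The petition is filed: Feb 4, 2025 − 1 week = Jan 28, 2025.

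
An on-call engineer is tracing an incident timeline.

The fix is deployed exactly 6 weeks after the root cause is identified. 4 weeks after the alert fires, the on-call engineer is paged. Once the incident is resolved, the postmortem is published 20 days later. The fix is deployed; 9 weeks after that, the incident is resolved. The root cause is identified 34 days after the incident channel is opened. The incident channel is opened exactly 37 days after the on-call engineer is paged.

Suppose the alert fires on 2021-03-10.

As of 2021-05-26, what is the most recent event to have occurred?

The incident channel is opened

The alert fires: Mar 10, 2021.
The on-call engineer is paged: Mar 10, 2021 + 4 weeks = Apr 7, 2021.
The incident channel is opened: Apr 7, 2021 + 37 days = May 14, 2021.
The root cause is identified: May 14, 2021 + 34 days = Jun 17, 2021.
The fix is deployed: Jun 17, 2021 + 6 weeks = Jul 29, 2021.
The incident is resolved: Jul 29, 2021 + 9 weeks = Sep 30, 2021.
The postmortem is published: Sep 30, 2021 + 20 days = Oct 20, 2021.
May 26, 2021 falls between when the incident channel is opened (May 14, 2021) and when the root cause is identified (Jun 17, 2021).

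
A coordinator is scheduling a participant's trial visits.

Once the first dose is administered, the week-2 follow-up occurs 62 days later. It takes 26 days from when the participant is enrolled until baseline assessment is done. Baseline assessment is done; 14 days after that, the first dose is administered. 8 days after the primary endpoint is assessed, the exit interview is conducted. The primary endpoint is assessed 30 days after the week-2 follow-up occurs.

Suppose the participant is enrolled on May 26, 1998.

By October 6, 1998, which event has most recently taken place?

The participant is enrolled: May 26, 1998.
Baseline assessment is done: May 26, 1998 + 26 days = Jun 21, 1998.
The first dose is administered: Jun 21, 1998 + 14 days = Jul 5, 1998.
The week-2 follow-up occurs: Jul 5, 1998 + 62 days = Sep 5, 1998.
The primary endpoint is assessed: Sep 5, 1998 + 30 days = Oct 5, 1998.
The exit interview is conducted: Oct 5, 1998 + 8 days = Oct 13, 1998.
Oct 6, 1998 falls between when the primary endpoint is assessed (Oct 5, 1998) and when the exit interview is conducted (Oct 13, 1998).

The primary endpoint is assessed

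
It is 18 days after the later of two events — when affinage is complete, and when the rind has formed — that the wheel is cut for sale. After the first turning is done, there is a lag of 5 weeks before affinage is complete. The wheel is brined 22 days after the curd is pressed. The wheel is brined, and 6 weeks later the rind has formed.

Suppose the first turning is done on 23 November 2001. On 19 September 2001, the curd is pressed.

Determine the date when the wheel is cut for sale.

15 January 2002

The first turning is done: Nov 23, 2001.
Affinage is complete: Nov 23, 2001 + 5 weeks = Dec 28, 2001.
The curd is pressed: Sep 19, 2001.
The wheel is brined: Sep 19, 2001 + 22 days = Oct 11, 2001.
The rind has formed: Oct 11, 2001 + 6 weeks = Nov 22, 2001.
Both prerequisites met — affinage is complete (Dec 28, 2001), the rind has formed (Nov 22, 2001); the later is Dec 28, 2001.
The wheel is cut for sale: Dec 28, 2001 + 18 days = Jan 15, 2002.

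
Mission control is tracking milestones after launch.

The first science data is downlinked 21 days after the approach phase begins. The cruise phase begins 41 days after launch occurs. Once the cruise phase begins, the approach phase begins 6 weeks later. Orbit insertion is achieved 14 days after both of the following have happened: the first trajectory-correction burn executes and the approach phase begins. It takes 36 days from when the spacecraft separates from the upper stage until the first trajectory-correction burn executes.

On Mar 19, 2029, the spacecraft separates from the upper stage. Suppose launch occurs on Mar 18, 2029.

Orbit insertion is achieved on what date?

Jun 23, 2029

The spacecraft separates from the upper stage: Mar 19, 2029.
The first trajectory-correction burn executes: Mar 19, 2029 + 36 days = Apr 24, 2029.
Launch occurs: Mar 18, 2029.
The cruise phase begins: Mar 18, 2029 + 41 days = Apr 28, 2029.
The approach phase begins: Apr 28, 2029 + 6 weeks = Jun 9, 2029.
Both prerequisites met — the first trajectory-correction burn executes (Apr 24, 2029), the approach phase begins (Jun 9, 2029); the later is Jun 9, 2029.
Orbit insertion is achieved: Jun 9, 2029 + 14 days = Jun 23, 2029.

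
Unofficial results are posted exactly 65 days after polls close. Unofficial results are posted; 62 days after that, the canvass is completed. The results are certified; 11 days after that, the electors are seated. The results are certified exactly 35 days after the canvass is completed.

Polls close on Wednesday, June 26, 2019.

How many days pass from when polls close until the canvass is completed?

Causal path: polls close → unofficial results are posted → the canvass is completed.
Total delay along the path: 65 + 62 = 127 days.

127 days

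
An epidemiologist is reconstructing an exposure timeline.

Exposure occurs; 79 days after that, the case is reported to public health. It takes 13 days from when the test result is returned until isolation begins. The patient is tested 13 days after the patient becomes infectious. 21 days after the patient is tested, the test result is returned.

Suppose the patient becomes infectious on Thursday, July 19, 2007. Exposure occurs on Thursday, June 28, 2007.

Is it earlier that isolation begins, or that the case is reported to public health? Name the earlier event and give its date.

Isolation begins — Tuesday, September 4, 2007

The patient becomes infectious: Jul 19, 2007.
The patient is tested: Jul 19, 2007 + 13 days = Aug 1, 2007.
The test result is returned: Aug 1, 2007 + 21 days = Aug 22, 2007.
Isolation begins: Aug 22, 2007 + 13 days = Sep 4, 2007.
Exposure occurs: Jun 28, 2007.
The case is reported to public health: Jun 28, 2007 + 79 days = Sep 15, 2007.
Comparing: isolation begins on Sep 4, 2007 vs the case is reported to public health on Sep 15, 2007. Earlier: isolation begins.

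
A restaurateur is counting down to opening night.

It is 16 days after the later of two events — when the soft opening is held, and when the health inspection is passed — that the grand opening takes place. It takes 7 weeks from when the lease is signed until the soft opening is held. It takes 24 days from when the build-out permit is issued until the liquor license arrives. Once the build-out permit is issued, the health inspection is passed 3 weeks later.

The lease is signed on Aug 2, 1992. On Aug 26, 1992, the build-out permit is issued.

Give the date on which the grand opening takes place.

The lease is signed: Aug 2, 1992.
The soft opening is held: Aug 2, 1992 + 7 weeks = Sep 20, 1992.
The build-out permit is issued: Aug 26, 1992.
The health inspection is passed: Aug 26, 1992 + 3 weeks = Sep 16, 1992.
Both prerequisites met — the soft opening is held (Sep 20, 1992), the health inspection is passed (Sep 16, 1992); the later is Sep 20, 1992.
The grand opening takes place: Sep 20, 1992 + 16 days = Oct 6, 1992.

Oct 6, 1992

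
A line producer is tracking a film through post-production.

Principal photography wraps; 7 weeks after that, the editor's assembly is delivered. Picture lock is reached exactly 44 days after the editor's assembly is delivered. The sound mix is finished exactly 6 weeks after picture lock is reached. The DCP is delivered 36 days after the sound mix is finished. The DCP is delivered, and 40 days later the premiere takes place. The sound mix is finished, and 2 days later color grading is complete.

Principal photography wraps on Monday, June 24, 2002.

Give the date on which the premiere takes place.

Principal photography wraps: Jun 24, 2002.
The editor's assembly is delivered: Jun 24, 2002 + 7 weeks = Aug 12, 2002.
Picture lock is reached: Aug 12, 2002 + 44 days = Sep 25, 2002.
The sound mix is finished: Sep 25, 2002 + 6 weeks = Nov 6, 2002.
The DCP is delivered: Nov 6, 2002 + 36 days = Dec 12, 2002.
The premiere takes place: Dec 12, 2002 + 40 days = Jan 21, 2003.

Tuesday, January 21, 2003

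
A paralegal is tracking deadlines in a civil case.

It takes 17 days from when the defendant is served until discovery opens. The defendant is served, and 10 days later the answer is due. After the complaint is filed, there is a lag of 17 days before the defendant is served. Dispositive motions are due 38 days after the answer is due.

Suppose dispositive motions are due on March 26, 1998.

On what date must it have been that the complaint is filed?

Dispositive motions are due: Mar 26, 1998.
The answer is due: Mar 26, 1998 − 38 days = Feb 16, 1998.
The defendant is served: Feb 16, 1998 − 10 days = Feb 6, 1998.
The complaint is filed: Feb 6, 1998 − 17 days = Jan 20, 1998.

January 20, 1998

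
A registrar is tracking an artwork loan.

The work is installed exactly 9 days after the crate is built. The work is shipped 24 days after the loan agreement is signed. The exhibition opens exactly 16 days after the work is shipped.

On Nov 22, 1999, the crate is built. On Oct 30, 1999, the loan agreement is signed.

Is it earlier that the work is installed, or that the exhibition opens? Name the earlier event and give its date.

The work is installed — Dec 1, 1999

The crate is built: Nov 22, 1999.
The work is installed: Nov 22, 1999 + 9 days = Dec 1, 1999.
The loan agreement is signed: Oct 30, 1999.
The work is shipped: Oct 30, 1999 + 24 days = Nov 23, 1999.
The exhibition opens: Nov 23, 1999 + 16 days = Dec 9, 1999.
Comparing: the work is installed on Dec 1, 1999 vs the exhibition opens on Dec 9, 1999. Earlier: the work is installed.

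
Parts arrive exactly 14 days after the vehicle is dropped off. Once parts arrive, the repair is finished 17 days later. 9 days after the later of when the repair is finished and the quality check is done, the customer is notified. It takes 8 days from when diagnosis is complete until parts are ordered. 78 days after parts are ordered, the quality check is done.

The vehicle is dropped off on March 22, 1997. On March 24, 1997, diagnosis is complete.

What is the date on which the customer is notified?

June 27, 1997

The vehicle is dropped off: Mar 22, 1997.
Parts arrive: Mar 22, 1997 + 14 days = Apr 5, 1997.
The repair is finished: Apr 5, 1997 + 17 days = Apr 22, 1997.
Diagnosis is complete: Mar 24, 1997.
Parts are ordered: Mar 24, 1997 + 8 days = Apr 1, 1997.
The quality check is done: Apr 1, 1997 + 78 days = Jun 18, 1997.
Both prerequisites met — the repair is finished (Apr 22, 1997), the quality check is done (Jun 18, 1997); the later is Jun 18, 1997.
The customer is notified: Jun 18, 1997 + 9 days = Jun 27, 1997.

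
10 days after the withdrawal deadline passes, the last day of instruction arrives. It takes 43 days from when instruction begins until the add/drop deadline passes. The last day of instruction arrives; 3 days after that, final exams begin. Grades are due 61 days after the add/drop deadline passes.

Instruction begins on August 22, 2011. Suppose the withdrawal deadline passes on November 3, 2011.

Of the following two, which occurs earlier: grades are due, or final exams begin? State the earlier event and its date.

Final exams begin — November 16, 2011

Instruction begins: Aug 22, 2011.
The add/drop deadline passes: Aug 22, 2011 + 43 days = Oct 4, 2011.
Grades are due: Oct 4, 2011 + 61 days = Dec 4, 2011.
The withdrawal deadline passes: Nov 3, 2011.
The last day of instruction arrives: Nov 3, 2011 + 10 days = Nov 13, 2011.
Final exams begin: Nov 13, 2011 + 3 days = Nov 16, 2011.
Comparing: grades are due on Dec 4, 2011 vs final exams begin on Nov 16, 2011. Earlier: final exams begin.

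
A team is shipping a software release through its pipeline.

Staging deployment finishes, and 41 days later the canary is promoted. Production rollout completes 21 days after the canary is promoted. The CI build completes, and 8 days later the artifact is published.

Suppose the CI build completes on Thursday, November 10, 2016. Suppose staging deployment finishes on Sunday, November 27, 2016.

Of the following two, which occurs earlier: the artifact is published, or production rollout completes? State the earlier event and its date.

The CI build completes: Nov 10, 2016.
The artifact is published: Nov 10, 2016 + 8 days = Nov 18, 2016.
Staging deployment finishes: Nov 27, 2016.
The canary is promoted: Nov 27, 2016 + 41 days = Jan 7, 2017.
Production rollout completes: Jan 7, 2017 + 21 days = Jan 28, 2017.
Comparing: the artifact is published on Nov 18, 2016 vs production rollout completes on Jan 28, 2017. Earlier: the artifact is published.

The artifact is published — Friday, November 18, 2016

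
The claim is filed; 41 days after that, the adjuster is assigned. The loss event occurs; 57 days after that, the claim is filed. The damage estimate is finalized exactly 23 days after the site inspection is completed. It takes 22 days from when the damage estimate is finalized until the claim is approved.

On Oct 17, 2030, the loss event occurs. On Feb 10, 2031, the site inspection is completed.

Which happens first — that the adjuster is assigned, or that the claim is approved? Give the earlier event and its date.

The loss event occurs: Oct 17, 2030.
The claim is filed: Oct 17, 2030 + 57 days = Dec 13, 2030.
The adjuster is assigned: Dec 13, 2030 + 41 days = Jan 23, 2031.
The site inspection is completed: Feb 10, 2031.
The damage estimate is finalized: Feb 10, 2031 + 23 days = Mar 5, 2031.
The claim is approved: Mar 5, 2031 + 22 days = Mar 27, 2031.
Comparing: the adjuster is assigned on Jan 23, 2031 vs the claim is approved on Mar 27, 2031. Earlier: the adjuster is assigned.

The adjuster is assigned — Jan 23, 2031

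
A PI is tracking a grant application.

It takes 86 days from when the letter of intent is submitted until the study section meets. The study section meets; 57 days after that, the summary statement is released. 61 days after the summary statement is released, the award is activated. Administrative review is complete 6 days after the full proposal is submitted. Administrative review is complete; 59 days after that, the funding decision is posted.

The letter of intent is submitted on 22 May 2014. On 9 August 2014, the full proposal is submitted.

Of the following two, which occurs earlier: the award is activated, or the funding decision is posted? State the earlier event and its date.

The letter of intent is submitted: May 22, 2014.
The study section meets: May 22, 2014 + 86 days = Aug 16, 2014.
The summary statement is released: Aug 16, 2014 + 57 days = Oct 12, 2014.
The award is activated: Oct 12, 2014 + 61 days = Dec 12, 2014.
The full proposal is submitted: Aug 9, 2014.
Administrative review is complete: Aug 9, 2014 + 6 days = Aug 15, 2014.
The funding decision is posted: Aug 15, 2014 + 59 days = Oct 13, 2014.
Comparing: the award is activated on Dec 12, 2014 vs the funding decision is posted on Oct 13, 2014. Earlier: the funding decision is posted.

The funding decision is posted — 13 October 2014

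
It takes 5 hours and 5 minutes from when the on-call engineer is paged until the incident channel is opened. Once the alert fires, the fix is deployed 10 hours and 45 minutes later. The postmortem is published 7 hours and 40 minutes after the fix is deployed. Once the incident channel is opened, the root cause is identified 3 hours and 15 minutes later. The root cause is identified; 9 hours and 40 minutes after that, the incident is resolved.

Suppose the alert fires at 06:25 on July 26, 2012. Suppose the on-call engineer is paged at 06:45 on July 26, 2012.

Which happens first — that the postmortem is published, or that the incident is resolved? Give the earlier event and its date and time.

The incident is resolved — 00:45 on July 27, 2012

The alert fires: 06:25 Jul 26, 2012.
The fix is deployed: 06:25 Jul 26, 2012 + 10h45m = 17:10 Jul 26, 2012.
The postmortem is published: 17:10 Jul 26, 2012 + 7h40m = 00:50 Jul 27, 2012.
The on-call engineer is paged: 06:45 Jul 26, 2012.
The incident channel is opened: 06:45 Jul 26, 2012 + 5h05m = 11:50 Jul 26, 2012.
The root cause is identified: 11:50 Jul 26, 2012 + 3h15m = 15:05 Jul 26, 2012.
The incident is resolved: 15:05 Jul 26, 2012 + 9h40m = 00:45 Jul 27, 2012.
Comparing: the postmortem is published at 00:50 Jul 27, 2012 vs the incident is resolved at 00:45 Jul 27, 2012. Earlier: the incident is resolved.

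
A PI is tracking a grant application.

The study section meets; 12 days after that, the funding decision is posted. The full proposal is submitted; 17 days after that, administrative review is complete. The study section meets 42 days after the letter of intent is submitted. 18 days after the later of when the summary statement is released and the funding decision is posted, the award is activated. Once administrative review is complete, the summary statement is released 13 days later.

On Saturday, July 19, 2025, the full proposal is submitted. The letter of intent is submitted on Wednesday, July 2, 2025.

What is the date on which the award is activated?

The full proposal is submitted: Jul 19, 2025.
Administrative review is complete: Jul 19, 2025 + 17 days = Aug 5, 2025.
The summary statement is released: Aug 5, 2025 + 13 days = Aug 18, 2025.
The letter of intent is submitted: Jul 2, 2025.
The study section meets: Jul 2, 2025 + 42 days = Aug 13, 2025.
The funding decision is posted: Aug 13, 2025 + 12 days = Aug 25, 2025.
Both prerequisites met — the summary statement is released (Aug 18, 2025), the funding decision is posted (Aug 25, 2025); the later is Aug 25, 2025.
The award is activated: Aug 25, 2025 + 18 days = Sep 12, 2025.

Friday, September 12, 2025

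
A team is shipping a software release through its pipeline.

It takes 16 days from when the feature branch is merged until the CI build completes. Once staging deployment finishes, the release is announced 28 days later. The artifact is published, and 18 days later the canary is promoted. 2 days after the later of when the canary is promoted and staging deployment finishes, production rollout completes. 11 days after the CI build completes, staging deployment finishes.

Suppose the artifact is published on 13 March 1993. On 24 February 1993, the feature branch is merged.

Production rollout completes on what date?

The artifact is published: Mar 13, 1993.
The canary is promoted: Mar 13, 1993 + 18 days = Mar 31, 1993.
The feature branch is merged: Feb 24, 1993.
The CI build completes: Feb 24, 1993 + 16 days = Mar 12, 1993.
Staging deployment finishes: Mar 12, 1993 + 11 days = Mar 23, 1993.
Both prerequisites met — the canary is promoted (Mar 31, 1993), staging deployment finishes (Mar 23, 1993); the later is Mar 31, 1993.
Production rollout completes: Mar 31, 1993 + 2 days = Apr 2, 1993.

2 April 1993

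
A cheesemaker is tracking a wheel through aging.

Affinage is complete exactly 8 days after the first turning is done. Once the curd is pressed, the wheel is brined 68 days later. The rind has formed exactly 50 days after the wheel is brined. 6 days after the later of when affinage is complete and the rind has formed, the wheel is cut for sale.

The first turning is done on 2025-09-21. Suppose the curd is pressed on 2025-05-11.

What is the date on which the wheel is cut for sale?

The first turning is done: Sep 21, 2025.
Affinage is complete: Sep 21, 2025 + 8 days = Sep 29, 2025.
The curd is pressed: May 11, 2025.
The wheel is brined: May 11, 2025 + 68 days = Jul 18, 2025.
The rind has formed: Jul 18, 2025 + 50 days = Sep 6, 2025.
Both prerequisites met — affinage is complete (Sep 29, 2025), the rind has formed (Sep 6, 2025); the later is Sep 29, 2025.
The wheel is cut for sale: Sep 29, 2025 + 6 days = Oct 5, 2025.

2025-10-05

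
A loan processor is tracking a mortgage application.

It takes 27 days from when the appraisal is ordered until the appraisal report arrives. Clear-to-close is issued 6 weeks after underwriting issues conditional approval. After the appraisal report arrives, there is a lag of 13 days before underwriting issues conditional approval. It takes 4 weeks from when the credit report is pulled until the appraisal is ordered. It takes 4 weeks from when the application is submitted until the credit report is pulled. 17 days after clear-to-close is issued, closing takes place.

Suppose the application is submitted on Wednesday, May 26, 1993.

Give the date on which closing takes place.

Thursday, October 28, 1993

The application is submitted: May 26, 1993.
The credit report is pulled: May 26, 1993 + 4 weeks = Jun 23, 1993.
The appraisal is ordered: Jun 23, 1993 + 4 weeks = Jul 21, 1993.
The appraisal report arrives: Jul 21, 1993 + 27 days = Aug 17, 1993.
Underwriting issues conditional approval: Aug 17, 1993 + 13 days = Aug 30, 1993.
Clear-to-close is issued: Aug 30, 1993 + 6 weeks = Oct 11, 1993.
Closing takes place: Oct 11, 1993 + 17 days = Oct 28, 1993.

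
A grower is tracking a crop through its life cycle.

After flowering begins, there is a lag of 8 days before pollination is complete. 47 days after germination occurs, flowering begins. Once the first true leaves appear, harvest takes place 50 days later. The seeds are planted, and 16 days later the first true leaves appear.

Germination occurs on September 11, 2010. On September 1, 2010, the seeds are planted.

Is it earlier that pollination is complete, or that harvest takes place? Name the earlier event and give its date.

Pollination is complete — November 5, 2010

Germination occurs: Sep 11, 2010.
Flowering begins: Sep 11, 2010 + 47 days = Oct 28, 2010.
Pollination is complete: Oct 28, 2010 + 8 days = Nov 5, 2010.
The seeds are planted: Sep 1, 2010.
The first true leaves appear: Sep 1, 2010 + 16 days = Sep 17, 2010.
Harvest takes place: Sep 17, 2010 + 50 days = Nov 6, 2010.
Comparing: pollination is complete on Nov 5, 2010 vs harvest takes place on Nov 6, 2010. Earlier: pollination is complete.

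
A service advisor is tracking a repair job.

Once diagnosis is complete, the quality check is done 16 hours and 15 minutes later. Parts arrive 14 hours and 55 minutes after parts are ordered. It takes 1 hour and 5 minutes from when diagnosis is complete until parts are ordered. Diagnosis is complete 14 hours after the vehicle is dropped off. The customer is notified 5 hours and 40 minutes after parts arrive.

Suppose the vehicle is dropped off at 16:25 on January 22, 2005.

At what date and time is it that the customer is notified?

The vehicle is dropped off: 16:25 Jan 22, 2005.
Diagnosis is complete: 16:25 Jan 22, 2005 + 14h = 06:25 Jan 23, 2005.
Parts are ordered: 06:25 Jan 23, 2005 + 1h05m = 07:30 Jan 23, 2005.
Parts arrive: 07:30 Jan 23, 2005 + 14h55m = 22:25 Jan 23, 2005.
The customer is notified: 22:25 Jan 23, 2005 + 5h40m = 04:05 Jan 24, 2005.

04:05 on January 24, 2005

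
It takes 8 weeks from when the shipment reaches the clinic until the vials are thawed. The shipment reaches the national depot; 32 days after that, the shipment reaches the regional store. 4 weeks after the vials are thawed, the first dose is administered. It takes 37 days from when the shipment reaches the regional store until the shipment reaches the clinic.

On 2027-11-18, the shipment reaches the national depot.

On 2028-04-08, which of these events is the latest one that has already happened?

The shipment reaches the national depot: Nov 18, 2027.
The shipment reaches the regional store: Nov 18, 2027 + 32 days = Dec 20, 2027.
The shipment reaches the clinic: Dec 20, 2027 + 37 days = Jan 26, 2028.
The vials are thawed: Jan 26, 2028 + 8 weeks = Mar 22, 2028.
The first dose is administered: Mar 22, 2028 + 4 weeks = Apr 19, 2028.
Apr 8, 2028 falls between when the vials are thawed (Mar 22, 2028) and when the first dose is administered (Apr 19, 2028).

The vials are thawed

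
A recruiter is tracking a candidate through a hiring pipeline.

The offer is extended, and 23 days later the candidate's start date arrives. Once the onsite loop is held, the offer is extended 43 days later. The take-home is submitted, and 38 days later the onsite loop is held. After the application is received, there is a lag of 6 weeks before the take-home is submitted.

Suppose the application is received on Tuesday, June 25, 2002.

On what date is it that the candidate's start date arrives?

Monday, November 18, 2002

The application is received: Jun 25, 2002.
The take-home is submitted: Jun 25, 2002 + 6 weeks = Aug 6, 2002.
The onsite loop is held: Aug 6, 2002 + 38 days = Sep 13, 2002.
The offer is extended: Sep 13, 2002 + 43 days = Oct 26, 2002.
The candidate's start date arrives: Oct 26, 2002 + 23 days = Nov 18, 2002.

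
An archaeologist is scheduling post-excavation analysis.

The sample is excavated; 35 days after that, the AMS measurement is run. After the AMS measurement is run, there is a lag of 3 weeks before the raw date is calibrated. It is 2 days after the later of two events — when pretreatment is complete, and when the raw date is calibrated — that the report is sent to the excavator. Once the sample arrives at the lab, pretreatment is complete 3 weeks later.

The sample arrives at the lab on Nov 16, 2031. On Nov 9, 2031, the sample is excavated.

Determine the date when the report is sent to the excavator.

The sample arrives at the lab: Nov 16, 2031.
Pretreatment is complete: Nov 16, 2031 + 3 weeks = Dec 7, 2031.
The sample is excavated: Nov 9, 2031.
The AMS measurement is run: Nov 9, 2031 + 35 days = Dec 14, 2031.
The raw date is calibrated: Dec 14, 2031 + 3 weeks = Jan 4, 2032.
Both prerequisites met — pretreatment is complete (Dec 7, 2031), the raw date is calibrated (Jan 4, 2032); the later is Jan 4, 2032.
The report is sent to the excavator: Jan 4, 2032 + 2 days = Jan 6, 2032.

Jan 6, 2032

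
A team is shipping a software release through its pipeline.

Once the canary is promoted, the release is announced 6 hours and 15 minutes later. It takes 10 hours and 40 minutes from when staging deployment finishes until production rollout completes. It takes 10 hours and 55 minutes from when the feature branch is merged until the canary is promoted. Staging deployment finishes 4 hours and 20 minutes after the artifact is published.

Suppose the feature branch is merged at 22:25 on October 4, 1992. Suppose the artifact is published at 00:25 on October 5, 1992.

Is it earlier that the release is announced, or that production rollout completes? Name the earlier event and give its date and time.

Production rollout completes — 15:25 on October 5, 1992

The feature branch is merged: 22:25 Oct 4, 1992.
The canary is promoted: 22:25 Oct 4, 1992 + 10h55m = 09:20 Oct 5, 1992.
The release is announced: 09:20 Oct 5, 1992 + 6h15m = 15:35 Oct 5, 1992.
The artifact is published: 00:25 Oct 5, 1992.
Staging deployment finishes: 00:25 Oct 5, 1992 + 4h20m = 04:45 Oct 5, 1992.
Production rollout completes: 04:45 Oct 5, 1992 + 10h40m = 15:25 Oct 5, 1992.
Comparing: the release is announced at 15:35 Oct 5, 1992 vs production rollout completes at 15:25 Oct 5, 1992. Earlier: production rollout completes.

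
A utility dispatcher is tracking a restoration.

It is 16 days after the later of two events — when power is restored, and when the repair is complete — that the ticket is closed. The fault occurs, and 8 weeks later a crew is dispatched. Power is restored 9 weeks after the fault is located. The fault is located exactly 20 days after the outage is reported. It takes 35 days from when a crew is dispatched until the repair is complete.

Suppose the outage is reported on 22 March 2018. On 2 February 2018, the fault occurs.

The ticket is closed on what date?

The outage is reported: Mar 22, 2018.
The fault is located: Mar 22, 2018 + 20 days = Apr 11, 2018.
Power is restored: Apr 11, 2018 + 9 weeks = Jun 13, 2018.
The fault occurs: Feb 2, 2018.
A crew is dispatched: Feb 2, 2018 + 8 weeks = Mar 30, 2018.
The repair is complete: Mar 30, 2018 + 35 days = May 4, 2018.
Both prerequisites met — power is restored (Jun 13, 2018), the repair is complete (May 4, 2018); the later is Jun 13, 2018.
The ticket is closed: Jun 13, 2018 + 16 days = Jun 29, 2018.

29 June 2018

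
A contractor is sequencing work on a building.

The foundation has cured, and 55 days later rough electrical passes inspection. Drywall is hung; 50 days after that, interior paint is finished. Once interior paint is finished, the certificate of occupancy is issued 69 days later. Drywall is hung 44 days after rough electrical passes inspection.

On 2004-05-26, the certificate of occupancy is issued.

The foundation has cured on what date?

2003-10-21

The certificate of occupancy is issued: May 26, 2004.
Interior paint is finished: May 26, 2004 − 69 days = Mar 18, 2004.
Drywall is hung: Mar 18, 2004 − 50 days = Jan 28, 2004.
Rough electrical passes inspection: Jan 28, 2004 − 44 days = Dec 15, 2003.
The foundation has cured: Dec 15, 2003 − 55 days = Oct 21, 2003.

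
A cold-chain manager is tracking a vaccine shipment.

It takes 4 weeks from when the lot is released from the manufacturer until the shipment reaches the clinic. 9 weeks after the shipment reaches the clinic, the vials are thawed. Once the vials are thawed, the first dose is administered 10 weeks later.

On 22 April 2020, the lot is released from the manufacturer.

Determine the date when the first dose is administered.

The lot is released from the manufacturer: Apr 22, 2020.
The shipment reaches the clinic: Apr 22, 2020 + 4 weeks = May 20, 2020.
The vials are thawed: May 20, 2020 + 9 weeks = Jul 22, 2020.
The first dose is administered: Jul 22, 2020 + 10 weeks = Sep 30, 2020.

30 September 2020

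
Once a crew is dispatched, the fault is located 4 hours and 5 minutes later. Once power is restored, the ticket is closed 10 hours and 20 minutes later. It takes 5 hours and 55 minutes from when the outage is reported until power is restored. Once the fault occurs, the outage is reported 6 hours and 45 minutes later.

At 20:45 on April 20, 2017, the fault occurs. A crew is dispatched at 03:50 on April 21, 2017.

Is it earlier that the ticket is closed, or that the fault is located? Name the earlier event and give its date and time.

The fault is located — 07:55 on April 21, 2017

The fault occurs: 20:45 Apr 20, 2017.
The outage is reported: 20:45 Apr 20, 2017 + 6h45m = 03:30 Apr 21, 2017.
Power is restored: 03:30 Apr 21, 2017 + 5h55m = 09:25 Apr 21, 2017.
The ticket is closed: 09:25 Apr 21, 2017 + 10h20m = 19:45 Apr 21, 2017.
A crew is dispatched: 03:50 Apr 21, 2017.
The fault is located: 03:50 Apr 21, 2017 + 4h05m = 07:55 Apr 21, 2017.
Comparing: the ticket is closed at 19:45 Apr 21, 2017 vs the fault is located at 07:55 Apr 21, 2017. Earlier: the fault is located.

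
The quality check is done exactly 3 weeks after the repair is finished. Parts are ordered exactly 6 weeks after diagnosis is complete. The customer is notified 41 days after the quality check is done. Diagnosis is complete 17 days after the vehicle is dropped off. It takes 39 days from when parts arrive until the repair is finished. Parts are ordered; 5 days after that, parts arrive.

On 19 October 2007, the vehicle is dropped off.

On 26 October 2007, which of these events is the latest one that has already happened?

The vehicle is dropped off

The vehicle is dropped off: Oct 19, 2007.
Diagnosis is complete: Oct 19, 2007 + 17 days = Nov 5, 2007.
Parts are ordered: Nov 5, 2007 + 6 weeks = Dec 17, 2007.
Parts arrive: Dec 17, 2007 + 5 days = Dec 22, 2007.
The repair is finished: Dec 22, 2007 + 39 days = Jan 30, 2008.
The quality check is done: Jan 30, 2008 + 3 weeks = Feb 20, 2008.
The customer is notified: Feb 20, 2008 + 41 days = Apr 1, 2008.
Oct 26, 2007 falls between when the vehicle is dropped off (Oct 19, 2007) and when diagnosis is complete (Nov 5, 2007).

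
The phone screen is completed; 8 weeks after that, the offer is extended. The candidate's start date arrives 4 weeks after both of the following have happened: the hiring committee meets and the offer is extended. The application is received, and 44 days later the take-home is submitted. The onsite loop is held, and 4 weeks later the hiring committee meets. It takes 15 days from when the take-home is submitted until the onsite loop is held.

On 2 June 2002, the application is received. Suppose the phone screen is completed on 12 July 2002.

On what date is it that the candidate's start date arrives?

The application is received: Jun 2, 2002.
The take-home is submitted: Jun 2, 2002 + 44 days = Jul 16, 2002.
The onsite loop is held: Jul 16, 2002 + 15 days = Jul 31, 2002.
The hiring committee meets: Jul 31, 2002 + 4 weeks = Aug 28, 2002.
The phone screen is completed: Jul 12, 2002.
The offer is extended: Jul 12, 2002 + 8 weeks = Sep 6, 2002.
Both prerequisites met — the hiring committee meets (Aug 28, 2002), the offer is extended (Sep 6, 2002); the later is Sep 6, 2002.
The candidate's start date arrives: Sep 6, 2002 + 4 weeks = Oct 4, 2002.

4 October 2002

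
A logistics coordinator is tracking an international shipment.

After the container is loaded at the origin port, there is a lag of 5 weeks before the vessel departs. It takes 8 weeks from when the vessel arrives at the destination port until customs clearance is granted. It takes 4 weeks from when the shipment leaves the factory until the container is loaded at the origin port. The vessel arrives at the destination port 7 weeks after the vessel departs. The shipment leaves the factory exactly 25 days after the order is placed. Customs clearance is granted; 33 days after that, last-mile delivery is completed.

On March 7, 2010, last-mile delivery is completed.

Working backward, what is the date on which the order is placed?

Last-mile delivery is completed: Mar 7, 2010.
Customs clearance is granted: Mar 7, 2010 − 33 days = Feb 2, 2010.
The vessel arrives at the destination port: Feb 2, 2010 − 8 weeks = Dec 8, 2009.
The vessel departs: Dec 8, 2009 − 7 weeks = Oct 20, 2009.
The container is loaded at the origin port: Oct 20, 2009 − 5 weeks = Sep 15, 2009.
The shipment leaves the factory: Sep 15, 2009 − 4 weeks = Aug 18, 2009.
The order is placed: Aug 18, 2009 − 25 days = Jul 24, 2009.

July 24, 2009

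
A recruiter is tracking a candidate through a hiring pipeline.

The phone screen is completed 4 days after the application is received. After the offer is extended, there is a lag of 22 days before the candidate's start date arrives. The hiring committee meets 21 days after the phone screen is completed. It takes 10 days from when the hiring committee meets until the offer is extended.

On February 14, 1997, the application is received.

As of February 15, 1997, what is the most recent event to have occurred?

The application is received

The application is received: Feb 14, 1997.
The phone screen is completed: Feb 14, 1997 + 4 days = Feb 18, 1997.
The hiring committee meets: Feb 18, 1997 + 21 days = Mar 11, 1997.
The offer is extended: Mar 11, 1997 + 10 days = Mar 21, 1997.
The candidate's start date arrives: Mar 21, 1997 + 22 days = Apr 12, 1997.
Feb 15, 1997 falls between when the application is received (Feb 14, 1997) and when the phone screen is completed (Feb 18, 1997).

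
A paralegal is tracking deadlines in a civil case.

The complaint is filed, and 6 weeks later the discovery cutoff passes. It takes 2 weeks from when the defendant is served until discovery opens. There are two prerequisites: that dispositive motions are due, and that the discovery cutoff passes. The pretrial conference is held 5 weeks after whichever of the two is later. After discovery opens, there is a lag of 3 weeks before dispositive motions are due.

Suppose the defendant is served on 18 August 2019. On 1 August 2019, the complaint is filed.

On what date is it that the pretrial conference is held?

27 October 2019

The defendant is served: Aug 18, 2019.
Discovery opens: Aug 18, 2019 + 2 weeks = Sep 1, 2019.
Dispositive motions are due: Sep 1, 2019 + 3 weeks = Sep 22, 2019.
The complaint is filed: Aug 1, 2019.
The discovery cutoff passes: Aug 1, 2019 + 6 weeks = Sep 12, 2019.
Both prerequisites met — dispositive motions are due (Sep 22, 2019), the discovery cutoff passes (Sep 12, 2019); the later is Sep 22, 2019.
The pretrial conference is held: Sep 22, 2019 + 5 weeks = Oct 27, 2019.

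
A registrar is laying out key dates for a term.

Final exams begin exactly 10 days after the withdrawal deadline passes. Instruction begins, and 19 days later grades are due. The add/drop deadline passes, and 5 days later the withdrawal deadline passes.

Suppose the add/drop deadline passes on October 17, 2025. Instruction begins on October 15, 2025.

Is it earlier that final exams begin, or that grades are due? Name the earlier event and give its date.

The add/drop deadline passes: Oct 17, 2025.
The withdrawal deadline passes: Oct 17, 2025 + 5 days = Oct 22, 2025.
Final exams begin: Oct 22, 2025 + 10 days = Nov 1, 2025.
Instruction begins: Oct 15, 2025.
Grades are due: Oct 15, 2025 + 19 days = Nov 3, 2025.
Comparing: final exams begin on Nov 1, 2025 vs grades are due on Nov 3, 2025. Earlier: final exams begin.

Final exams begin — November 1, 2025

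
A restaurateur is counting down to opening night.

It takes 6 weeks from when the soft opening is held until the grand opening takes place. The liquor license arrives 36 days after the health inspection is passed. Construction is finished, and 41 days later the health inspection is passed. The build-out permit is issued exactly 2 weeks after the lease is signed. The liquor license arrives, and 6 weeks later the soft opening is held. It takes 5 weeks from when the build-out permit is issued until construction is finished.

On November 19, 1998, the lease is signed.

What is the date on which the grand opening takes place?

June 17, 1999

The lease is signed: Nov 19, 1998.
The build-out permit is issued: Nov 19, 1998 + 2 weeks = Dec 3, 1998.
Construction is finished: Dec 3, 1998 + 5 weeks = Jan 7, 1999.
The health inspection is passed: Jan 7, 1999 + 41 days = Feb 17, 1999.
The liquor license arrives: Feb 17, 1999 + 36 days = Mar 25, 1999.
The soft opening is held: Mar 25, 1999 + 6 weeks = May 6, 1999.
The grand opening takes place: May 6, 1999 + 6 weeks = Jun 17, 1999.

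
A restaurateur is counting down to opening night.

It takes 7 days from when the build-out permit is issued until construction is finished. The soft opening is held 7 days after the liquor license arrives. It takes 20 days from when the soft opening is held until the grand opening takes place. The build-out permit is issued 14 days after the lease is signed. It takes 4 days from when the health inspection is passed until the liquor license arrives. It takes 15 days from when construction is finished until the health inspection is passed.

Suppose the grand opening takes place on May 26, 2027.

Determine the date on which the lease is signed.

The grand opening takes place: May 26, 2027.
The soft opening is held: May 26, 2027 − 20 days = May 6, 2027.
The liquor license arrives: May 6, 2027 − 7 days = Apr 29, 2027.
The health inspection is passed: Apr 29, 2027 − 4 days = Apr 25, 2027.
Construction is finished: Apr 25, 2027 − 15 days = Apr 10, 2027.
The build-out permit is issued: Apr 10, 2027 − 7 days = Apr 3, 2027.
The lease is signed: Apr 3, 2027 − 14 days = Mar 20, 2027.

March 20, 2027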